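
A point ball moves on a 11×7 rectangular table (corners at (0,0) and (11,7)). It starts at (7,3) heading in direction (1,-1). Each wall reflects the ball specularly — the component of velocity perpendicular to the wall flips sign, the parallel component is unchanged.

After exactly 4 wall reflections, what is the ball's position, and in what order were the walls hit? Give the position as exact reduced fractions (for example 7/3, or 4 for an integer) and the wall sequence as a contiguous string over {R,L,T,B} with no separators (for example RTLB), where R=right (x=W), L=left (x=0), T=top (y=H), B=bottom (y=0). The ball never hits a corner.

Final position: (0,2)
Wall sequence: BRTL

1. t=3 → B at (10,0); v=(1,1)
2. t=1 → R at (11,1); v=(-1,1)
3. t=6 → T at (5,7); v=(-1,-1)
4. t=5 → L at (0,2); v=(1,-1)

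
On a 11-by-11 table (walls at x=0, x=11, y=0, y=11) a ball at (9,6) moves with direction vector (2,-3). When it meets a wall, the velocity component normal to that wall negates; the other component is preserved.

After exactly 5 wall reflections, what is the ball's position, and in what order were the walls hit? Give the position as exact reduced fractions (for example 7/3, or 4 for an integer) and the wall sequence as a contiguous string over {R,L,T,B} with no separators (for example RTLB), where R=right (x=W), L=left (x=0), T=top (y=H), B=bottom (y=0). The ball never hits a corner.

1. t=1 → R at (11,3); v=(-2,-3)
2. t=1 → B at (9,0); v=(-2,3)
3. t=11/3 → T at (5/3,11); v=(-2,-3)
4. t=5/6 → L at (0,17/2); v=(2,-3)
5. t=17/6 → B at (17/3,0); v=(2,3)

Final position: (17/3,0)
Wall sequence: RBTLB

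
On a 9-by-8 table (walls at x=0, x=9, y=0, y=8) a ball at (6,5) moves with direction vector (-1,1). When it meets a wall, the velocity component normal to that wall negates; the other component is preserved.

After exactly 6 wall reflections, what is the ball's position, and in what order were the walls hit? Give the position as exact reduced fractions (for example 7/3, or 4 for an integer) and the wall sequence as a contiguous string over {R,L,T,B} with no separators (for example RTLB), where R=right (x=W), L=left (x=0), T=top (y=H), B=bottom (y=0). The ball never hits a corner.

1. t=3 → T at (3,8); v=(-1,-1)
2. t=3 → L at (0,5); v=(1,-1)
3. t=5 → B at (5,0); v=(1,1)
4. t=4 → R at (9,4); v=(-1,1)
5. t=4 → T at (5,8); v=(-1,-1)
6. t=5 → L at (0,3); v=(1,-1)

Final position: (0,3)
Wall sequence: TLBRTL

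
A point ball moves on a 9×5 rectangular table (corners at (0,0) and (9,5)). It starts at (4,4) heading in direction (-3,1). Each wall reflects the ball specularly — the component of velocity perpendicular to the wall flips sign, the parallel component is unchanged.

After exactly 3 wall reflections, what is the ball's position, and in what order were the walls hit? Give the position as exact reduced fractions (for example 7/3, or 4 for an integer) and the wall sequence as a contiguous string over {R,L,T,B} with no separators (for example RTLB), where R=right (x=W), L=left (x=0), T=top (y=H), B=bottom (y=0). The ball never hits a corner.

Final position: (9,5/3)
Wall sequence: TLR

1. t=1 → T at (1,5); v=(-3,-1)
2. t=1/3 → L at (0,14/3); v=(3,-1)
3. t=3 → R at (9,5/3); v=(-3,-1)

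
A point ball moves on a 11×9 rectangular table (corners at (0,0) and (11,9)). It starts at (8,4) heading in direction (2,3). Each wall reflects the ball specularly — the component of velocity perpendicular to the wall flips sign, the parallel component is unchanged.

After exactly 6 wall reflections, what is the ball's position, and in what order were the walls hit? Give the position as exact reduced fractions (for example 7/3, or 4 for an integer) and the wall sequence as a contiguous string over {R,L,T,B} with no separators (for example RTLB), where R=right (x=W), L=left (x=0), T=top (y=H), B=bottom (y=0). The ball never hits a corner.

1. t=3/2 → R at (11,17/2); v=(-2,3)
2. t=1/6 → T at (32/3,9); v=(-2,-3)
3. t=3 → B at (14/3,0); v=(-2,3)
4. t=7/3 → L at (0,7); v=(2,3)
5. t=2/3 → T at (4/3,9); v=(2,-3)
6. t=3 → B at (22/3,0); v=(2,3)

Final position: (22/3,0)
Wall sequence: RTBLTB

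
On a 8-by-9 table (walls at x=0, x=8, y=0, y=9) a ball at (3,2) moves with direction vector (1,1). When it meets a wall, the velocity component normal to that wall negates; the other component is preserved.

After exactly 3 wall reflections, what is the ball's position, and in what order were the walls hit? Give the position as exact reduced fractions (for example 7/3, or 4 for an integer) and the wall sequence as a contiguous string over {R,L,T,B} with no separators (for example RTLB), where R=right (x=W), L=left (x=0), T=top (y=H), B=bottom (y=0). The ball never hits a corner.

1. t=5 → R at (8,7); v=(-1,1)
2. t=2 → T at (6,9); v=(-1,-1)
3. t=6 → L at (0,3); v=(1,-1)

Final position: (0,3)
Wall sequence: RTL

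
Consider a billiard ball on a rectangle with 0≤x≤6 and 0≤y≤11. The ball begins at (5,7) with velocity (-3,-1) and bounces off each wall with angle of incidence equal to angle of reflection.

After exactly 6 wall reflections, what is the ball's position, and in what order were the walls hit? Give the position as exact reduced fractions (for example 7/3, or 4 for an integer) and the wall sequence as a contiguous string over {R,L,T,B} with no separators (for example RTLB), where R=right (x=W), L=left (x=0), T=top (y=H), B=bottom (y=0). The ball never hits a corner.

1. t=5/3 → L at (0,16/3); v=(3,-1)
2. t=2 → R at (6,10/3); v=(-3,-1)
3. t=2 → L at (0,4/3); v=(3,-1)
4. t=4/3 → B at (4,0); v=(3,1)
5. t=2/3 → R at (6,2/3); v=(-3,1)
6. t=2 → L at (0,8/3); v=(3,1)

Final position: (0,8/3)
Wall sequence: LRLBRL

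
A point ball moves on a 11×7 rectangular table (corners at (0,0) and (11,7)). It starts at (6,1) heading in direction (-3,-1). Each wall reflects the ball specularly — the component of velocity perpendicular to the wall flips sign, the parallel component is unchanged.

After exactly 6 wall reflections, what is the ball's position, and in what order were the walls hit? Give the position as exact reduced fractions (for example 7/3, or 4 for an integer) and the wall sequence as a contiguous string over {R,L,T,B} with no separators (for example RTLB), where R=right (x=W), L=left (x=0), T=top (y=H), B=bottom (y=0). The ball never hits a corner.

Final position: (11,2)
Wall sequence: BLRTLR

1. t=1 → B at (3,0); v=(-3,1)
2. t=1 → L at (0,1); v=(3,1)
3. t=11/3 → R at (11,14/3); v=(-3,1)
4. t=7/3 → T at (4,7); v=(-3,-1)
5. t=4/3 → L at (0,17/3); v=(3,-1)
6. t=11/3 → R at (11,2); v=(-3,-1)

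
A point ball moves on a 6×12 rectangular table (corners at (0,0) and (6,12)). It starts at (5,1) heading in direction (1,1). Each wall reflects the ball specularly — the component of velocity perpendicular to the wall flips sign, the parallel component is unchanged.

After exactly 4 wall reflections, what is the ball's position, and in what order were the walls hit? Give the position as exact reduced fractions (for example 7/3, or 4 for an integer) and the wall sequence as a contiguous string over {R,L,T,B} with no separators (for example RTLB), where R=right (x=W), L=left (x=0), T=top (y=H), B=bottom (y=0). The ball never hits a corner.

1. t=1 → R at (6,2); v=(-1,1)
2. t=6 → L at (0,8); v=(1,1)
3. t=4 → T at (4,12); v=(1,-1)
4. t=2 → R at (6,10); v=(-1,-1)

Final position: (6,10)
Wall sequence: RLTR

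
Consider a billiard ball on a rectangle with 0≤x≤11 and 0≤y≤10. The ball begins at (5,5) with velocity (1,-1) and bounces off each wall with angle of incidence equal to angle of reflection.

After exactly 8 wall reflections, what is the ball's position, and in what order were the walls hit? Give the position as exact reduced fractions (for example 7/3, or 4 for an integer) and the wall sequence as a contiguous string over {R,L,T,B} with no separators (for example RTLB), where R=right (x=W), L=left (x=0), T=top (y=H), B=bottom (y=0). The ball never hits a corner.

1. t=5 → B at (10,0); v=(1,1)
2. t=1 → R at (11,1); v=(-1,1)
3. t=9 → T at (2,10); v=(-1,-1)
4. t=2 → L at (0,8); v=(1,-1)
5. t=8 → B at (8,0); v=(1,1)
6. t=3 → R at (11,3); v=(-1,1)
7. t=7 → T at (4,10); v=(-1,-1)
8. t=4 → L at (0,6); v=(1,-1)

Final position: (0,6)
Wall sequence: BRTLBRTL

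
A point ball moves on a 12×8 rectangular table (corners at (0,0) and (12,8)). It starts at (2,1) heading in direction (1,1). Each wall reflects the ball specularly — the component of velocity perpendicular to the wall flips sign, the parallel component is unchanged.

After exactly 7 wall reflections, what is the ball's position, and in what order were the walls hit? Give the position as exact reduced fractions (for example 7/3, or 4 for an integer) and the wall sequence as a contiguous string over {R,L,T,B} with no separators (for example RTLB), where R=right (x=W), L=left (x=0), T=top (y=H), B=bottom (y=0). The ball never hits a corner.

Final position: (12,3)
Wall sequence: TRBLTBR

1. t=7 → T at (9,8); v=(1,-1)
2. t=3 → R at (12,5); v=(-1,-1)
3. t=5 → B at (7,0); v=(-1,1)
4. t=7 → L at (0,7); v=(1,1)
5. t=1 → T at (1,8); v=(1,-1)
6. t=8 → B at (9,0); v=(1,1)
7. t=3 → R at (12,3); v=(-1,1)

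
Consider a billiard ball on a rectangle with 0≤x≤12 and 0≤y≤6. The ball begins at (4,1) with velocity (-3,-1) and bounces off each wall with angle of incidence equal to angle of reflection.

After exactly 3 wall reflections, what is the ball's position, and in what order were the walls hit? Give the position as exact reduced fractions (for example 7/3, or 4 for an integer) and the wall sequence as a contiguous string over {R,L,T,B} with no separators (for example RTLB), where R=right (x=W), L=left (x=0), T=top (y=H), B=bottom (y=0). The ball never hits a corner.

1. t=1 → B at (1,0); v=(-3,1)
2. t=1/3 → L at (0,1/3); v=(3,1)
3. t=4 → R at (12,13/3); v=(-3,1)

Final position: (12,13/3)
Wall sequence: BLR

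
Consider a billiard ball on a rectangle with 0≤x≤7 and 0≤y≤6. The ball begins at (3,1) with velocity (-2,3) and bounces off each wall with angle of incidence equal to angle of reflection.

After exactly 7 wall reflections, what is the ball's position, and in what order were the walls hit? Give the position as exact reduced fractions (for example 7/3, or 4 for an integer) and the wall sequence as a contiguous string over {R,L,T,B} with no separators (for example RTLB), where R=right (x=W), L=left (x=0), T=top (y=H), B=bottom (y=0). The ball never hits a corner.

1. t=3/2 → L at (0,11/2); v=(2,3)
2. t=1/6 → T at (1/3,6); v=(2,-3)
3. t=2 → B at (13/3,0); v=(2,3)
4. t=4/3 → R at (7,4); v=(-2,3)
5. t=2/3 → T at (17/3,6); v=(-2,-3)
6. t=2 → B at (5/3,0); v=(-2,3)
7. t=5/6 → L at (0,5/2); v=(2,3)

Final position: (0,5/2)
Wall sequence: LTBRTBL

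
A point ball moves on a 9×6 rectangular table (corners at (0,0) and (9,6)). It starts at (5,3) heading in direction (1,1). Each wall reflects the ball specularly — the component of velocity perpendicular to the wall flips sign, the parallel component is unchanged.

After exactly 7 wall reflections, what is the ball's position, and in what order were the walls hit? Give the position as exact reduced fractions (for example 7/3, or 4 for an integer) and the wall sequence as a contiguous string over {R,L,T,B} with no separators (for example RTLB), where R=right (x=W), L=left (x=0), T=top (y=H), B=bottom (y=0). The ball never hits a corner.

Final position: (9,1)
Wall sequence: TRBLTBR

1. t=3 → T at (8,6); v=(1,-1)
2. t=1 → R at (9,5); v=(-1,-1)
3. t=5 → B at (4,0); v=(-1,1)
4. t=4 → L at (0,4); v=(1,1)
5. t=2 → T at (2,6); v=(1,-1)
6. t=6 → B at (8,0); v=(1,1)
7. t=1 → R at (9,1); v=(-1,1)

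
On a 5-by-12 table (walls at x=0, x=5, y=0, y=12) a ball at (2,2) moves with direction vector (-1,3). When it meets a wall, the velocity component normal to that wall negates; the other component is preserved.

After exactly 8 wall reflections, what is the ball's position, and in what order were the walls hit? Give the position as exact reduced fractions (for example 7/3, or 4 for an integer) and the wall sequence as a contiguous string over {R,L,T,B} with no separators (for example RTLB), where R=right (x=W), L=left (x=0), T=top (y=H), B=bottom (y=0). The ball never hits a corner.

1. t=2 → L at (0,8); v=(1,3)
2. t=4/3 → T at (4/3,12); v=(1,-3)
3. t=11/3 → R at (5,1); v=(-1,-3)
4. t=1/3 → B at (14/3,0); v=(-1,3)
5. t=4 → T at (2/3,12); v=(-1,-3)
6. t=2/3 → L at (0,10); v=(1,-3)
7. t=10/3 → B at (10/3,0); v=(1,3)
8. t=5/3 → R at (5,5); v=(-1,3)

Final position: (5,5)
Wall sequence: LTRBTLBR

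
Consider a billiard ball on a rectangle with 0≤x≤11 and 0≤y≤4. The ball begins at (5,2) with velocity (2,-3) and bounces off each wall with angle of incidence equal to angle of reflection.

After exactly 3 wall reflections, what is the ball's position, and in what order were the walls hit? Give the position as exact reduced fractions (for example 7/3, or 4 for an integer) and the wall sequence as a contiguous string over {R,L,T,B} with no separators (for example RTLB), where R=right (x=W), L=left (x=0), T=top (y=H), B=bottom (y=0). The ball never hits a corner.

1. t=2/3 → B at (19/3,0); v=(2,3)
2. t=4/3 → T at (9,4); v=(2,-3)
3. t=1 → R at (11,1); v=(-2,-3)

Final position: (11,1)
Wall sequence: BTR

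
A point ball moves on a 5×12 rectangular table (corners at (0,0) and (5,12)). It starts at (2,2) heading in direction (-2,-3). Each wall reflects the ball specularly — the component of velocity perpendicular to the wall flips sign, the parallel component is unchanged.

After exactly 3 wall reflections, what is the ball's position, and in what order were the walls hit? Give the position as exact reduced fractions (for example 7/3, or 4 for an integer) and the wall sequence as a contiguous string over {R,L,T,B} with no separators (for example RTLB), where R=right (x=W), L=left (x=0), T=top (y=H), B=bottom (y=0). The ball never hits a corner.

1. t=2/3 → B at (2/3,0); v=(-2,3)
2. t=1/3 → L at (0,1); v=(2,3)
3. t=5/2 → R at (5,17/2); v=(-2,3)

Final position: (5,17/2)
Wall sequence: BLR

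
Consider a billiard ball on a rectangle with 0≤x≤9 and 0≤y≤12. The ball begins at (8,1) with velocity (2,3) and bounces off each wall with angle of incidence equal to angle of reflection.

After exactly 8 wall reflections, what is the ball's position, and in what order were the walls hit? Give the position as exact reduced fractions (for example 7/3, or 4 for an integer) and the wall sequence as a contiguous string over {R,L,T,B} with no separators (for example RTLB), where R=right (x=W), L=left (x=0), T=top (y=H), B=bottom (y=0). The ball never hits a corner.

Final position: (10/3,0)
Wall sequence: RTLBRTLB

1. t=1/2 → R at (9,5/2); v=(-2,3)
2. t=19/6 → T at (8/3,12); v=(-2,-3)
3. t=4/3 → L at (0,8); v=(2,-3)
4. t=8/3 → B at (16/3,0); v=(2,3)
5. t=11/6 → R at (9,11/2); v=(-2,3)
6. t=13/6 → T at (14/3,12); v=(-2,-3)
7. t=7/3 → L at (0,5); v=(2,-3)
8. t=5/3 → B at (10/3,0); v=(2,3)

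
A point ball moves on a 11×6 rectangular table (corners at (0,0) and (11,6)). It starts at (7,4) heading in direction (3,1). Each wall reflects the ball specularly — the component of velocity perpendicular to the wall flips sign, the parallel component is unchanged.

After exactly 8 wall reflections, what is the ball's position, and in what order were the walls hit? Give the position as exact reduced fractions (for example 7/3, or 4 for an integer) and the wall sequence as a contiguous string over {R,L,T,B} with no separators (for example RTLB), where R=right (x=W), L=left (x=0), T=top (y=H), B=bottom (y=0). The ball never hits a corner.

Final position: (11,4)
Wall sequence: RTLBRLTR

1. t=4/3 → R at (11,16/3); v=(-3,1)
2. t=2/3 → T at (9,6); v=(-3,-1)
3. t=3 → L at (0,3); v=(3,-1)
4. t=3 → B at (9,0); v=(3,1)
5. t=2/3 → R at (11,2/3); v=(-3,1)
6. t=11/3 → L at (0,13/3); v=(3,1)
7. t=5/3 → T at (5,6); v=(3,-1)
8. t=2 → R at (11,4); v=(-3,-1)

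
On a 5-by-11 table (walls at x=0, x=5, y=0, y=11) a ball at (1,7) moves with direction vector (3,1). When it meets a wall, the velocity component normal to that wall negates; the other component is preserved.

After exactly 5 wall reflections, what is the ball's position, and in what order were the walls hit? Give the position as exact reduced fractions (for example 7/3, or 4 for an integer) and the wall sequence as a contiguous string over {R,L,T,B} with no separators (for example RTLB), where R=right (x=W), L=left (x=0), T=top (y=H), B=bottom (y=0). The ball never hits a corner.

Final position: (0,26/3)
Wall sequence: RLTRL

1. t=4/3 → R at (5,25/3); v=(-3,1)
2. t=5/3 → L at (0,10); v=(3,1)
3. t=1 → T at (3,11); v=(3,-1)
4. t=2/3 → R at (5,31/3); v=(-3,-1)
5. t=5/3 → L at (0,26/3); v=(3,-1)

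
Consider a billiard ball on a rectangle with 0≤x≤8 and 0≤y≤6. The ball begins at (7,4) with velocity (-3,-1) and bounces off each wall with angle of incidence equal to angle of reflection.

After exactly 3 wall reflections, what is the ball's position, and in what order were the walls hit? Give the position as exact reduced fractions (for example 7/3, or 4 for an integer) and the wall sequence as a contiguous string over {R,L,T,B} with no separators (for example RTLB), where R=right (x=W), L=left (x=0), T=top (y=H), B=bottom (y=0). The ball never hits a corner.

Final position: (8,1)
Wall sequence: LBR

1. t=7/3 → L at (0,5/3); v=(3,-1)
2. t=5/3 → B at (5,0); v=(3,1)
3. t=1 → R at (8,1); v=(-3,1)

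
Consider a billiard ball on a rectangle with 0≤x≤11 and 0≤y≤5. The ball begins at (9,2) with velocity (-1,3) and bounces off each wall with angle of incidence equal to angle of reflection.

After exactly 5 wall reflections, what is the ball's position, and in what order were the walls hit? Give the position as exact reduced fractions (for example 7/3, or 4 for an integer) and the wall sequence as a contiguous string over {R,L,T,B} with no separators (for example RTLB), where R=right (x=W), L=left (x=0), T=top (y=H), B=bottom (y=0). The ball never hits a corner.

Final position: (4/3,5)
Wall sequence: TBTBT

1. t=1 → T at (8,5); v=(-1,-3)
2. t=5/3 → B at (19/3,0); v=(-1,3)
3. t=5/3 → T at (14/3,5); v=(-1,-3)
4. t=5/3 → B at (3,0); v=(-1,3)
5. t=5/3 → T at (4/3,5); v=(-1,-3)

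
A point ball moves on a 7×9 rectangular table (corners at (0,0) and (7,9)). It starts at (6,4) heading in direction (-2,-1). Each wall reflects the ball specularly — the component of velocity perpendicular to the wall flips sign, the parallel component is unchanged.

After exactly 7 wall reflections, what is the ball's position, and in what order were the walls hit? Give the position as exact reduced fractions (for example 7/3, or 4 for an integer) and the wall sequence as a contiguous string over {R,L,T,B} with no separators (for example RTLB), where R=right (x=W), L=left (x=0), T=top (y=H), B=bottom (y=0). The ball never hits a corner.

1. t=3 → L at (0,1); v=(2,-1)
2. t=1 → B at (2,0); v=(2,1)
3. t=5/2 → R at (7,5/2); v=(-2,1)
4. t=7/2 → L at (0,6); v=(2,1)
5. t=3 → T at (6,9); v=(2,-1)
6. t=1/2 → R at (7,17/2); v=(-2,-1)
7. t=7/2 → L at (0,5); v=(2,-1)

Final position: (0,5)
Wall sequence: LBRLTRL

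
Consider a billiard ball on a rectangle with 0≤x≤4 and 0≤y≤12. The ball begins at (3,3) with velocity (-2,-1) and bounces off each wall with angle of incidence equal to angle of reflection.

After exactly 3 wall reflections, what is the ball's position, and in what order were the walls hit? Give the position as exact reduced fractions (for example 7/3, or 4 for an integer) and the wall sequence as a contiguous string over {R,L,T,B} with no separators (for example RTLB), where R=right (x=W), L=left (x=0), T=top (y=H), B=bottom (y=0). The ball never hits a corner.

Final position: (4,1/2)
Wall sequence: LBR

1. t=3/2 → L at (0,3/2); v=(2,-1)
2. t=3/2 → B at (3,0); v=(2,1)
3. t=1/2 → R at (4,1/2); v=(-2,1)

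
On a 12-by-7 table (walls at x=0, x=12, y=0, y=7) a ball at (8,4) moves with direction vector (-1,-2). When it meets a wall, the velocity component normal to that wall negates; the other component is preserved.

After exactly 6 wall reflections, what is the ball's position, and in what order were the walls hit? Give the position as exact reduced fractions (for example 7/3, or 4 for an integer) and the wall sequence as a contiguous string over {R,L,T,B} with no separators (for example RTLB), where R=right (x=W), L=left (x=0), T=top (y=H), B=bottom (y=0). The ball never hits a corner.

Final position: (8,0)
Wall sequence: BTLBTB

1. t=2 → B at (6,0); v=(-1,2)
2. t=7/2 → T at (5/2,7); v=(-1,-2)
3. t=5/2 → L at (0,2); v=(1,-2)
4. t=1 → B at (1,0); v=(1,2)
5. t=7/2 → T at (9/2,7); v=(1,-2)
6. t=7/2 → B at (8,0); v=(1,2)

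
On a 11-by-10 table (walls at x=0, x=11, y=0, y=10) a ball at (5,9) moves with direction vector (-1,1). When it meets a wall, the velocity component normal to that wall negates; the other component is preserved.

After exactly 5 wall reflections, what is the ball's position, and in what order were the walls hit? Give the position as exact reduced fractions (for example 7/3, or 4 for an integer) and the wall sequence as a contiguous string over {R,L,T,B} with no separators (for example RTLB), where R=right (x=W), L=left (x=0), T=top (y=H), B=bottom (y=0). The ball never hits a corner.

1. t=1 → T at (4,10); v=(-1,-1)
2. t=4 → L at (0,6); v=(1,-1)
3. t=6 → B at (6,0); v=(1,1)
4. t=5 → R at (11,5); v=(-1,1)
5. t=5 → T at (6,10); v=(-1,-1)

Final position: (6,10)
Wall sequence: TLBRT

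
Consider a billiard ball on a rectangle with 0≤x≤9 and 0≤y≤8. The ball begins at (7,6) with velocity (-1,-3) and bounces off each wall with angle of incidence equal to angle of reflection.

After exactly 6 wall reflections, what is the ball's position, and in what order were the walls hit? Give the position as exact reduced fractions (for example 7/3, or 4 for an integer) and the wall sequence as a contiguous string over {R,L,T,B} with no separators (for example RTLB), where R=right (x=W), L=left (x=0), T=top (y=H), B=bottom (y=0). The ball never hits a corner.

Final position: (17/3,0)
Wall sequence: BTLBTB

1. t=2 → B at (5,0); v=(-1,3)
2. t=8/3 → T at (7/3,8); v=(-1,-3)
3. t=7/3 → L at (0,1); v=(1,-3)
4. t=1/3 → B at (1/3,0); v=(1,3)
5. t=8/3 → T at (3,8); v=(1,-3)
6. t=8/3 → B at (17/3,0); v=(1,3)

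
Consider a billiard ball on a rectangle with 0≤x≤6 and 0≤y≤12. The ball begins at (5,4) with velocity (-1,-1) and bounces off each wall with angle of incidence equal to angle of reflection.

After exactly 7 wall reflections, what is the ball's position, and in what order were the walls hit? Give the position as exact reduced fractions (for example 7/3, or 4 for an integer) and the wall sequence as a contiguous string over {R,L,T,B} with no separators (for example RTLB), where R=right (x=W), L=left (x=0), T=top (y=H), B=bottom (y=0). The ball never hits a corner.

1. t=4 → B at (1,0); v=(-1,1)
2. t=1 → L at (0,1); v=(1,1)
3. t=6 → R at (6,7); v=(-1,1)
4. t=5 → T at (1,12); v=(-1,-1)
5. t=1 → L at (0,11); v=(1,-1)
6. t=6 → R at (6,5); v=(-1,-1)
7. t=5 → B at (1,0); v=(-1,1)

Final position: (1,0)
Wall sequence: BLRTLRB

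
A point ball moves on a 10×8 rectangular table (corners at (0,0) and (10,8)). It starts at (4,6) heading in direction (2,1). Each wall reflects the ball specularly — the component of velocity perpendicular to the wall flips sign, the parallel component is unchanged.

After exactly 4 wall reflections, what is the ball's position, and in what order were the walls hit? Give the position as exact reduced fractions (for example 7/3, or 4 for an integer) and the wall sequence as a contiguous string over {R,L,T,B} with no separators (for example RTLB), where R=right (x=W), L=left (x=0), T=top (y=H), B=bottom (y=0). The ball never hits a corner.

Final position: (4,0)
Wall sequence: TRLB

1. t=2 → T at (8,8); v=(2,-1)
2. t=1 → R at (10,7); v=(-2,-1)
3. t=5 → L at (0,2); v=(2,-1)
4. t=2 → B at (4,0); v=(2,1)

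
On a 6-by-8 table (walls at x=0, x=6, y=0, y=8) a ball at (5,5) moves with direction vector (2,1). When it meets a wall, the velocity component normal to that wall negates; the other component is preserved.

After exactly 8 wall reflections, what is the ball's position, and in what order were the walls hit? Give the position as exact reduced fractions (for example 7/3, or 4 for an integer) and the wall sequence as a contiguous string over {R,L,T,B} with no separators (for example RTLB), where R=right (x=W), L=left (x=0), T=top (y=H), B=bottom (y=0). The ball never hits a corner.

1. t=1/2 → R at (6,11/2); v=(-2,1)
2. t=5/2 → T at (1,8); v=(-2,-1)
3. t=1/2 → L at (0,15/2); v=(2,-1)
4. t=3 → R at (6,9/2); v=(-2,-1)
5. t=3 → L at (0,3/2); v=(2,-1)
6. t=3/2 → B at (3,0); v=(2,1)
7. t=3/2 → R at (6,3/2); v=(-2,1)
8. t=3 → L at (0,9/2); v=(2,1)

Final position: (0,9/2)
Wall sequence: RTLRLBRL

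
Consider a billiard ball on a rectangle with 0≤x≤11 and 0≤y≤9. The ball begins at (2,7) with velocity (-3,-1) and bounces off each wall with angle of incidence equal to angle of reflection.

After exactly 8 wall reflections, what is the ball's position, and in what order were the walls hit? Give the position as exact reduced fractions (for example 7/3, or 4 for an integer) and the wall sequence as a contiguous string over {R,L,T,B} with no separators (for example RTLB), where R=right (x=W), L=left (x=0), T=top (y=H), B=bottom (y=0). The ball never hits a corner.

1. t=2/3 → L at (0,19/3); v=(3,-1)
2. t=11/3 → R at (11,8/3); v=(-3,-1)
3. t=8/3 → B at (3,0); v=(-3,1)
4. t=1 → L at (0,1); v=(3,1)
5. t=11/3 → R at (11,14/3); v=(-3,1)
6. t=11/3 → L at (0,25/3); v=(3,1)
7. t=2/3 → T at (2,9); v=(3,-1)
8. t=3 → R at (11,6); v=(-3,-1)

Final position: (11,6)
Wall sequence: LRBLRLTR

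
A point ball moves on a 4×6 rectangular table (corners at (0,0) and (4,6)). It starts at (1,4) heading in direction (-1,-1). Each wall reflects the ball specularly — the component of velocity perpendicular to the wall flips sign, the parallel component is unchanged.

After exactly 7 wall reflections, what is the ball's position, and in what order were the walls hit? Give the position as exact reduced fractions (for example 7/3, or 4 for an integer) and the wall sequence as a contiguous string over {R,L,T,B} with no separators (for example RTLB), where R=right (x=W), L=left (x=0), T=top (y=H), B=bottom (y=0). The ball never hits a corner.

Final position: (1,0)
Wall sequence: LBRLTRB

1. t=1 → L at (0,3); v=(1,-1)
2. t=3 → B at (3,0); v=(1,1)
3. t=1 → R at (4,1); v=(-1,1)
4. t=4 → L at (0,5); v=(1,1)
5. t=1 → T at (1,6); v=(1,-1)
6. t=3 → R at (4,3); v=(-1,-1)
7. t=3 → B at (1,0); v=(-1,1)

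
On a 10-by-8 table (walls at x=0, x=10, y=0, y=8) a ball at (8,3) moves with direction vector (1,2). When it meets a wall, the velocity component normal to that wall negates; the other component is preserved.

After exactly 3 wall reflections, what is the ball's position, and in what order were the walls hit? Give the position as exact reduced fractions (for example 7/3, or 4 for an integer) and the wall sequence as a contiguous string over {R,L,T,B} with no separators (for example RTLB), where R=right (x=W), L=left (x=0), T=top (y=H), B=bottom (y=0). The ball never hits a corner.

Final position: (11/2,0)
Wall sequence: RTB

1. t=2 → R at (10,7); v=(-1,2)
2. t=1/2 → T at (19/2,8); v=(-1,-2)
3. t=4 → B at (11/2,0); v=(-1,2)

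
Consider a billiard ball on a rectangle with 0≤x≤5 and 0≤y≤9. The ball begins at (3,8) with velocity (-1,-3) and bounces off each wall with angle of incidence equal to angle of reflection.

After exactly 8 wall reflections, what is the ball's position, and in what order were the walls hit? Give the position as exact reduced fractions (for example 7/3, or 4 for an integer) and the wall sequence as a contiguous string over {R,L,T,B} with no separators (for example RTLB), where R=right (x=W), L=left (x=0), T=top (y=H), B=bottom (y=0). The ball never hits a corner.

1. t=8/3 → B at (1/3,0); v=(-1,3)
2. t=1/3 → L at (0,1); v=(1,3)
3. t=8/3 → T at (8/3,9); v=(1,-3)
4. t=7/3 → R at (5,2); v=(-1,-3)
5. t=2/3 → B at (13/3,0); v=(-1,3)
6. t=3 → T at (4/3,9); v=(-1,-3)
7. t=4/3 → L at (0,5); v=(1,-3)
8. t=5/3 → B at (5/3,0); v=(1,3)

Final position: (5/3,0)
Wall sequence: BLTRBTLB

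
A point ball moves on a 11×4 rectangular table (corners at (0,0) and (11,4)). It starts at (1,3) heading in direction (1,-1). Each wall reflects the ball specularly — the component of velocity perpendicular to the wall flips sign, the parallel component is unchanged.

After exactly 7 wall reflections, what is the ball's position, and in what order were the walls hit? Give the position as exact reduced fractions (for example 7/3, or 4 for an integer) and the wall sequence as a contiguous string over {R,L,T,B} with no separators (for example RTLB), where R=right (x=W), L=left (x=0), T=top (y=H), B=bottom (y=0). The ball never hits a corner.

Final position: (0,2)
Wall sequence: BTRBTBL

1. t=3 → B at (4,0); v=(1,1)
2. t=4 → T at (8,4); v=(1,-1)
3. t=3 → R at (11,1); v=(-1,-1)
4. t=1 → B at (10,0); v=(-1,1)
5. t=4 → T at (6,4); v=(-1,-1)
6. t=4 → B at (2,0); v=(-1,1)
7. t=2 → L at (0,2); v=(1,1)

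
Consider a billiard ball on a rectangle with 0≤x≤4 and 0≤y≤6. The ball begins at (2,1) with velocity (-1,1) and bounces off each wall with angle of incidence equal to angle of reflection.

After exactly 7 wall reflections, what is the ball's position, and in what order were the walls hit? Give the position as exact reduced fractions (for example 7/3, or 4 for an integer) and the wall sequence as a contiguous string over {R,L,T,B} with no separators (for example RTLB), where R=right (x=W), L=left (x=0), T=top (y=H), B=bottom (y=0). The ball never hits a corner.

Final position: (1,6)
Wall sequence: LTRLBRT

1. t=2 → L at (0,3); v=(1,1)
2. t=3 → T at (3,6); v=(1,-1)
3. t=1 → R at (4,5); v=(-1,-1)
4. t=4 → L at (0,1); v=(1,-1)
5. t=1 → B at (1,0); v=(1,1)
6. t=3 → R at (4,3); v=(-1,1)
7. t=3 → T at (1,6); v=(-1,-1)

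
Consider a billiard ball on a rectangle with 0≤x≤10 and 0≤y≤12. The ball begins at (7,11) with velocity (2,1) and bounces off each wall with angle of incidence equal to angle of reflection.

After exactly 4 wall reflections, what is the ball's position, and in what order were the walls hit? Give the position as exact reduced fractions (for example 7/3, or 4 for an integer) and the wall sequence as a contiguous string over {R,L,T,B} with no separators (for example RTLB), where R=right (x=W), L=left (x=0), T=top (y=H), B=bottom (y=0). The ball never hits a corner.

Final position: (10,3/2)
Wall sequence: TRLR

1. t=1 → T at (9,12); v=(2,-1)
2. t=1/2 → R at (10,23/2); v=(-2,-1)
3. t=5 → L at (0,13/2); v=(2,-1)
4. t=5 → R at (10,3/2); v=(-2,-1)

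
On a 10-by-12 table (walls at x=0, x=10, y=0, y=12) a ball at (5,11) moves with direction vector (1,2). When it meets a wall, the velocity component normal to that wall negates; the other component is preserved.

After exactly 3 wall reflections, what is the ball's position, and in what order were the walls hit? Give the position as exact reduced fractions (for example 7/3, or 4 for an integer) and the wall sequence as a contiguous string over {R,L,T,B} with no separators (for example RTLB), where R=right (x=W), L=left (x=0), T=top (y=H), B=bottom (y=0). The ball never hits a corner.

1. t=1/2 → T at (11/2,12); v=(1,-2)
2. t=9/2 → R at (10,3); v=(-1,-2)
3. t=3/2 → B at (17/2,0); v=(-1,2)

Final position: (17/2,0)
Wall sequence: TRB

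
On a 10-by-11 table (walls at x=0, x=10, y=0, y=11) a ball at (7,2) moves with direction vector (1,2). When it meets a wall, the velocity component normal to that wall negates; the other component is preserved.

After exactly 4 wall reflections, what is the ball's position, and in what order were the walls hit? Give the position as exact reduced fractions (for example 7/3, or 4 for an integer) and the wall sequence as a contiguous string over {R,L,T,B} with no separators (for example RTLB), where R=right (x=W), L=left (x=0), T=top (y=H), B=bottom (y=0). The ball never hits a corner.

1. t=3 → R at (10,8); v=(-1,2)
2. t=3/2 → T at (17/2,11); v=(-1,-2)
3. t=11/2 → B at (3,0); v=(-1,2)
4. t=3 → L at (0,6); v=(1,2)

Final position: (0,6)
Wall sequence: RTBL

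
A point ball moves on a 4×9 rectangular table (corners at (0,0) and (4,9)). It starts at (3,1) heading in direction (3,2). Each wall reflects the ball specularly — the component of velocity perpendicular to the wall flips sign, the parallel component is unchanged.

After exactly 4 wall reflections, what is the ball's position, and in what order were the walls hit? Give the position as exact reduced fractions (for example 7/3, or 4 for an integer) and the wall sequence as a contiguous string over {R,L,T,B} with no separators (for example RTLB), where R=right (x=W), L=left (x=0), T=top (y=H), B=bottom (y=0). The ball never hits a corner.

Final position: (1,9)
Wall sequence: RLRT

1. t=1/3 → R at (4,5/3); v=(-3,2)
2. t=4/3 → L at (0,13/3); v=(3,2)
3. t=4/3 → R at (4,7); v=(-3,2)
4. t=1 → T at (1,9); v=(-3,-2)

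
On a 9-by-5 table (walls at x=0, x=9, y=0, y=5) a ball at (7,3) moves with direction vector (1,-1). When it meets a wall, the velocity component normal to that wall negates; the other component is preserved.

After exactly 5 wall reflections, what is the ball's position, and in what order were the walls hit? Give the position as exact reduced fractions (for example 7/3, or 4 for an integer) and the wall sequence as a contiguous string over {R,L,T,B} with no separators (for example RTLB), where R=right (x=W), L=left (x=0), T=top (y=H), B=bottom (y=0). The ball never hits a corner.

1. t=2 → R at (9,1); v=(-1,-1)
2. t=1 → B at (8,0); v=(-1,1)
3. t=5 → T at (3,5); v=(-1,-1)
4. t=3 → L at (0,2); v=(1,-1)
5. t=2 → B at (2,0); v=(1,1)

Final position: (2,0)
Wall sequence: RBTLB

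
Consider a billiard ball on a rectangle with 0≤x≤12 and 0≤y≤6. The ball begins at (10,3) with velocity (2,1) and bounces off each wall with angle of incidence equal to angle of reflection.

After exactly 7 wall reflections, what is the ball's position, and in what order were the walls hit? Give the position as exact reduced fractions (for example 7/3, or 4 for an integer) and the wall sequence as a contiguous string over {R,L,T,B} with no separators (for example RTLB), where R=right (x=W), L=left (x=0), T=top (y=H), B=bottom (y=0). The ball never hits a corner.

1. t=1 → R at (12,4); v=(-2,1)
2. t=2 → T at (8,6); v=(-2,-1)
3. t=4 → L at (0,2); v=(2,-1)
4. t=2 → B at (4,0); v=(2,1)
5. t=4 → R at (12,4); v=(-2,1)
6. t=2 → T at (8,6); v=(-2,-1)
7. t=4 → L at (0,2); v=(2,-1)

Final position: (0,2)
Wall sequence: RTLBRTL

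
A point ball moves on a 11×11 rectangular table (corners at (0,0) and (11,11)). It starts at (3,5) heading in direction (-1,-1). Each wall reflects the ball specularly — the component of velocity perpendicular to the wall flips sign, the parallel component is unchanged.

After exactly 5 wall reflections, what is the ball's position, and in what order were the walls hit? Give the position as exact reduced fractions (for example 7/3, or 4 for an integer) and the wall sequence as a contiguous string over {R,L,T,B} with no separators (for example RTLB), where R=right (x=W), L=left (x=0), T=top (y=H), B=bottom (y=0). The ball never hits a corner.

1. t=3 → L at (0,2); v=(1,-1)
2. t=2 → B at (2,0); v=(1,1)
3. t=9 → R at (11,9); v=(-1,1)
4. t=2 → T at (9,11); v=(-1,-1)
5. t=9 → L at (0,2); v=(1,-1)

Final position: (0,2)
Wall sequence: LBRTL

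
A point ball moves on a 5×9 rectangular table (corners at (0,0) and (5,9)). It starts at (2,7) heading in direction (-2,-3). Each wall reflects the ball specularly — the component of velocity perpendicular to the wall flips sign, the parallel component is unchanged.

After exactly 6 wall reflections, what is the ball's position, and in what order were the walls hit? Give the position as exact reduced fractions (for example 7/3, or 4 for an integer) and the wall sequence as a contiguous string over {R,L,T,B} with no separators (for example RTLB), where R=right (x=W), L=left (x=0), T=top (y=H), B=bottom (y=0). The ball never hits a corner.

Final position: (14/3,0)
Wall sequence: LBRTLB

1. t=1 → L at (0,4); v=(2,-3)
2. t=4/3 → B at (8/3,0); v=(2,3)
3. t=7/6 → R at (5,7/2); v=(-2,3)
4. t=11/6 → T at (4/3,9); v=(-2,-3)
5. t=2/3 → L at (0,7); v=(2,-3)
6. t=7/3 → B at (14/3,0); v=(2,3)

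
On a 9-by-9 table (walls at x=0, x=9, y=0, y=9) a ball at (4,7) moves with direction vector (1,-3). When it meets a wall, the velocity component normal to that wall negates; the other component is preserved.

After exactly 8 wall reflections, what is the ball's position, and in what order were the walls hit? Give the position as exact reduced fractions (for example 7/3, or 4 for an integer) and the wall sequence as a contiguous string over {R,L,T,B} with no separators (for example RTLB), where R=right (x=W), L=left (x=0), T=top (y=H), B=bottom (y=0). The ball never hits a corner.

Final position: (10/3,9)
Wall sequence: BRTBTLBT

1. t=7/3 → B at (19/3,0); v=(1,3)
2. t=8/3 → R at (9,8); v=(-1,3)
3. t=1/3 → T at (26/3,9); v=(-1,-3)
4. t=3 → B at (17/3,0); v=(-1,3)
5. t=3 → T at (8/3,9); v=(-1,-3)
6. t=8/3 → L at (0,1); v=(1,-3)
7. t=1/3 → B at (1/3,0); v=(1,3)
8. t=3 → T at (10/3,9); v=(1,-3)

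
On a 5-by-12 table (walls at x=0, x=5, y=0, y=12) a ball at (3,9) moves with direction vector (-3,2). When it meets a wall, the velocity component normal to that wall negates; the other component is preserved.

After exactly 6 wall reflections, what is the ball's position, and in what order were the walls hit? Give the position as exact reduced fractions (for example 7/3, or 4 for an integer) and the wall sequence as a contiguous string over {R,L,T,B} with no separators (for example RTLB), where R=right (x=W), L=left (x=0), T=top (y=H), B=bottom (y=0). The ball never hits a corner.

Final position: (1/2,0)
Wall sequence: LTRLRB

1. t=1 → L at (0,11); v=(3,2)
2. t=1/2 → T at (3/2,12); v=(3,-2)
3. t=7/6 → R at (5,29/3); v=(-3,-2)
4. t=5/3 → L at (0,19/3); v=(3,-2)
5. t=5/3 → R at (5,3); v=(-3,-2)
6. t=3/2 → B at (1/2,0); v=(-3,2)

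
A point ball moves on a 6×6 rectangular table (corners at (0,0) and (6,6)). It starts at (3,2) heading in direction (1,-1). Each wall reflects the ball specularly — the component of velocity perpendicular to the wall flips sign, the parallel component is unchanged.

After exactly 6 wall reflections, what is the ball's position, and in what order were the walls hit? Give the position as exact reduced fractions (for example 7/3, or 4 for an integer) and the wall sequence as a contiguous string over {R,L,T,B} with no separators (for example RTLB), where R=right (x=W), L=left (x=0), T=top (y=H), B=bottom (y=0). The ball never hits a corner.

Final position: (6,1)
Wall sequence: BRTLBR

1. t=2 → B at (5,0); v=(1,1)
2. t=1 → R at (6,1); v=(-1,1)
3. t=5 → T at (1,6); v=(-1,-1)
4. t=1 → L at (0,5); v=(1,-1)
5. t=5 → B at (5,0); v=(1,1)
6. t=1 → R at (6,1); v=(-1,1)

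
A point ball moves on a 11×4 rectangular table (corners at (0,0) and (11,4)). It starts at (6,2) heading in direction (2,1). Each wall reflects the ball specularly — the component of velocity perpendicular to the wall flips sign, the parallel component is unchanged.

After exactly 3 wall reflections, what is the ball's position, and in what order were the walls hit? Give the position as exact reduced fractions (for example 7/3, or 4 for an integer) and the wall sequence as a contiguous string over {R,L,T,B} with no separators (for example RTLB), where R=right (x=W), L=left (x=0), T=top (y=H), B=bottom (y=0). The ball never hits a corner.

Final position: (4,0)
Wall sequence: TRB

1. t=2 → T at (10,4); v=(2,-1)
2. t=1/2 → R at (11,7/2); v=(-2,-1)
3. t=7/2 → B at (4,0); v=(-2,1)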